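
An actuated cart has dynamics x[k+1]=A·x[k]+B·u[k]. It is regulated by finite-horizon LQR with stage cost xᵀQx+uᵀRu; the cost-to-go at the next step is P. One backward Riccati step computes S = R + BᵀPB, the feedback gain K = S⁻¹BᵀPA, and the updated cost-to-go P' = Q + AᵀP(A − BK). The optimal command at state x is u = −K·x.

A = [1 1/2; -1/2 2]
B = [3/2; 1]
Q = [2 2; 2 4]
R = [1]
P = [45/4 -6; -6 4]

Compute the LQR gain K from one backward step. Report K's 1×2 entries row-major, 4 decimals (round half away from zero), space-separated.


BᵀP = [10.8750 -5.0000]
S = R + BᵀPB = [1] + [11.3125] = [12.3125]
BᵀPA = [13.3750 -4.5625]
K = S⁻¹·BᵀPA = [1.0863 -0.3706]
A−BK = [-0.6294 1.0558; -1.5863 2.3706]
AᵀP(A−BK) = [3.7208 -3.9188; -3.9188 5.1218]
P' = Q + AᵀP(A−BK) = [5.7208 -1.9188; -1.9188 9.1218]
tr(P') = 14.8426

1.0863 -0.3706


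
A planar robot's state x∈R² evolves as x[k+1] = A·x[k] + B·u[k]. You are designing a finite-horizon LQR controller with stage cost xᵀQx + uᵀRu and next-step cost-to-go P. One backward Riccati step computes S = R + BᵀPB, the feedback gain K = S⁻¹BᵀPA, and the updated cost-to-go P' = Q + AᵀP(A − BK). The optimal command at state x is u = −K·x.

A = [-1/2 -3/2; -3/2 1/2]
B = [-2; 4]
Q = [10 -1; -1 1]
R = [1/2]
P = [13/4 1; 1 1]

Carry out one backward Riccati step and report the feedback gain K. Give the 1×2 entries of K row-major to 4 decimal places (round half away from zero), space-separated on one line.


-0.1296 0.3519

BᵀP = [-2.5000 2.0000]
S = R + BᵀPB = [1/2] + [13.0000] = [13.5000]
BᵀPA = [-1.7500 4.7500]
K = S⁻¹·BᵀPA = [-0.1296 0.3519]
A−BK = [-0.7593 -0.7963; -0.9815 -0.9074]
AᵀP(A−BK) = [4.3356 4.3032; 4.3032 4.3912]
P' = Q + AᵀP(A−BK) = [14.3356 3.3032; 3.3032 5.3912]
tr(P') = 19.7269


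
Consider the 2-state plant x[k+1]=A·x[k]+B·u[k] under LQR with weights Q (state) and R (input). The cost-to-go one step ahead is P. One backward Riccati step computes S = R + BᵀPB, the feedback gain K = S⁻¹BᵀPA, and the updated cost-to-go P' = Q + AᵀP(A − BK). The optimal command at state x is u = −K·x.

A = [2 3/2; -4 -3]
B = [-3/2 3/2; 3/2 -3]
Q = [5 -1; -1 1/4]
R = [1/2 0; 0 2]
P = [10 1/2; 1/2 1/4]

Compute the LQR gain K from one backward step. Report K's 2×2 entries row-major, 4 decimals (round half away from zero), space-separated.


BᵀP = [-14.2500 -0.3750; 13.5000 0.0000]
S = R + BᵀPB = [1/2 0; 0 2] + [20.8125 -20.2500; -20.2500 20.2500] = [21.3125 -20.2500; -20.2500 22.2500]
BᵀPA = [-27.0000 -20.2500; 27.0000 20.2500]
K = S⁻¹·BᵀPA = [-0.8419 -0.6314; 0.4473 0.3354]
A−BK = [0.0663 0.0497; -1.3954 -1.0465]
AᵀP(A−BK) = [1.1927 0.8945; 0.8945 0.6709]
P' = Q + AᵀP(A−BK) = [6.1927 -0.1055; -0.1055 0.9209]
tr(P') = 7.1136

-0.8419 -0.6314 0.4473 0.3354


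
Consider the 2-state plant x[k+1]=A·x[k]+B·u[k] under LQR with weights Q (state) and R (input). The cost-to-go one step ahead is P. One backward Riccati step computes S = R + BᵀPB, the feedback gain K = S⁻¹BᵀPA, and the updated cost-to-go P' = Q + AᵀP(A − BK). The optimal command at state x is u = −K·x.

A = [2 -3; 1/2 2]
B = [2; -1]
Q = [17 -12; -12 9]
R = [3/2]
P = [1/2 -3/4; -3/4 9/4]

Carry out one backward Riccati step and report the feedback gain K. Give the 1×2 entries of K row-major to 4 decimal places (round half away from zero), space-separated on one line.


0.1857 -1.4571

BᵀP = [1.7500 -3.7500]
S = R + BᵀPB = [3/2] + [7.2500] = [8.7500]
BᵀPA = [1.6250 -12.7500]
K = S⁻¹·BᵀPA = [0.1857 -1.4571]
A−BK = [1.6286 -0.0857; 0.6857 0.5429]
AᵀP(A−BK) = [0.7607 -0.2571; -0.2571 3.9214]
P' = Q + AᵀP(A−BK) = [17.7607 -12.2571; -12.2571 12.9214]
tr(P') = 30.6821


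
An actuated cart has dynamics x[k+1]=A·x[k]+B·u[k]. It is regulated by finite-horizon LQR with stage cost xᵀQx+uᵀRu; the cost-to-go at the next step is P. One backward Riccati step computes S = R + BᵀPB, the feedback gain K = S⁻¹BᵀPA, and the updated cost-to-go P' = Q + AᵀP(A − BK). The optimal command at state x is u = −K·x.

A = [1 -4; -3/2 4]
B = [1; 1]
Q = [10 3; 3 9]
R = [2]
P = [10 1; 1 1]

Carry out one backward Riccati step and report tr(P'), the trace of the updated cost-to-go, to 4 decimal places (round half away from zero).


BᵀP = [11.0000 2.0000]
S = R + BᵀPB = [2] + [13.0000] = [15.0000]
BᵀPA = [8.0000 -36.0000]
K = S⁻¹·BᵀPA = [0.5333 -2.4000]
A−BK = [0.4667 -1.6000; -2.0333 6.4000]
AᵀP(A−BK) = [4.9833 -16.8000; -16.8000 57.6000]
P' = Q + AᵀP(A−BK) = [14.9833 -13.8000; -13.8000 66.6000]
tr(P') = 81.5833

81.5833


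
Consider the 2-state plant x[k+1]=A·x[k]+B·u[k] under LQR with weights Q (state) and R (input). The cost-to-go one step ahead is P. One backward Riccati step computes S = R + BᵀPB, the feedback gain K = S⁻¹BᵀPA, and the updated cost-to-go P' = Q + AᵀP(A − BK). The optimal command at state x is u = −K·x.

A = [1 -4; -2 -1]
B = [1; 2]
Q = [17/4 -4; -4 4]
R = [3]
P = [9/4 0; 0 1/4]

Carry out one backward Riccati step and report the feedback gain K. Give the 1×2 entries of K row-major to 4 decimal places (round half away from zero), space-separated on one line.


BᵀP = [2.2500 0.5000]
S = R + BᵀPB = [3] + [3.2500] = [6.2500]
BᵀPA = [1.2500 -9.5000]
K = S⁻¹·BᵀPA = [0.2000 -1.5200]
A−BK = [0.8000 -2.4800; -2.4000 2.0400]
AᵀP(A−BK) = [3.0000 -6.6000; -6.6000 21.8100]
P' = Q + AᵀP(A−BK) = [7.2500 -10.6000; -10.6000 25.8100]
tr(P') = 33.0600

0.2000 -1.5200


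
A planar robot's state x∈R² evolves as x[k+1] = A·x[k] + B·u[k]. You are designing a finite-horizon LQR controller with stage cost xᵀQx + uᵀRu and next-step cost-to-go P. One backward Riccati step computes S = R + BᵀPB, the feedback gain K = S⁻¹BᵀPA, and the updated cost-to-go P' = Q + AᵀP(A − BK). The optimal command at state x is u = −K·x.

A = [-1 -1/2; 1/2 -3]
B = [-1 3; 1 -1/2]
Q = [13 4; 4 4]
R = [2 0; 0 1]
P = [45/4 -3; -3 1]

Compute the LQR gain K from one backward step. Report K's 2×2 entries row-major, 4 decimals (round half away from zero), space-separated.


0.0857 -0.2229 -0.3244 0.0081

BᵀP = [-14.2500 4.0000; 35.2500 -9.5000]
S = R + BᵀPB = [2 0; 0 1] + [18.2500 -44.7500; -44.7500 110.5000] = [20.2500 -44.7500; -44.7500 111.5000]
BᵀPA = [16.2500 -4.8750; -40.0000 10.8750]
K = S⁻¹·BᵀPA = [0.0857 -0.2229; -0.3244 0.0081]
A−BK = [0.0588 -0.7471; 0.2521 -2.7731]
AᵀP(A−BK) = [0.1334 -0.1799; -0.1799 1.6381]
P' = Q + AᵀP(A−BK) = [13.1334 3.8201; 3.8201 5.6381]
tr(P') = 18.7715


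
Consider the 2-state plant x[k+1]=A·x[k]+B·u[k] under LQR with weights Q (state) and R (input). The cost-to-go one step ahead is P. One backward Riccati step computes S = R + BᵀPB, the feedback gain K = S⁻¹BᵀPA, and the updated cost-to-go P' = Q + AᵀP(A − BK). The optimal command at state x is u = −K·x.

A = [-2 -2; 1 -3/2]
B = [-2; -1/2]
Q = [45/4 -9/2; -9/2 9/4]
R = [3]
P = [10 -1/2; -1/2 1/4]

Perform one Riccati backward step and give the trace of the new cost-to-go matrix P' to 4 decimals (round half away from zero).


19.8878

BᵀP = [-19.7500 0.8750]
S = R + BᵀPB = [3] + [39.0625] = [42.0625]
BᵀPA = [40.3750 38.1875]
K = S⁻¹·BᵀPA = [0.9599 0.9079]
A−BK = [-0.0802 -0.1842; 1.4799 -1.0461]
AᵀP(A−BK) = [3.4948 2.4695; 2.4695 2.8930]
P' = Q + AᵀP(A−BK) = [14.7448 -2.0305; -2.0305 5.1430]
tr(P') = 19.8878


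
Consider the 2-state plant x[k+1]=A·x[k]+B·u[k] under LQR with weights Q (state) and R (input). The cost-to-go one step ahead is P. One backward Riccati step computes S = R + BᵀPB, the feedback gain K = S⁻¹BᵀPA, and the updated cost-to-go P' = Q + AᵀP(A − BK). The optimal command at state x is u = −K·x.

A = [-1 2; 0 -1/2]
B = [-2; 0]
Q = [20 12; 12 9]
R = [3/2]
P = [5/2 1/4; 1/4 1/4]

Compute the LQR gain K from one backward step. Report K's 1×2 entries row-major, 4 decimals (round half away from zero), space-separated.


0.4348 -0.8478

BᵀP = [-5.0000 -0.5000]
S = R + BᵀPB = [3/2] + [10.0000] = [11.5000]
BᵀPA = [5.0000 -9.7500]
K = S⁻¹·BᵀPA = [0.4348 -0.8478]
A−BK = [-0.1304 0.3043; 0.0000 -0.5000]
AᵀP(A−BK) = [0.3261 -0.6359; -0.6359 1.2962]
P' = Q + AᵀP(A−BK) = [20.3261 11.3641; 11.3641 10.2962]
tr(P') = 30.6223


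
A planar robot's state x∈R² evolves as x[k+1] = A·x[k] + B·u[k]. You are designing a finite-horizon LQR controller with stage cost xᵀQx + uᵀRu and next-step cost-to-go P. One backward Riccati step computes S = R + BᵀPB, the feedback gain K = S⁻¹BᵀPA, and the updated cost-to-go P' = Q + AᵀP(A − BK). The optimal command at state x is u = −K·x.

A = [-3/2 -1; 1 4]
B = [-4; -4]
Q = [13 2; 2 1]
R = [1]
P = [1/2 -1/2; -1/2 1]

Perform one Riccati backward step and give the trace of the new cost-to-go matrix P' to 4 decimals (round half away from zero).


30.5694

BᵀP = [0.0000 -2.0000]
S = R + BᵀPB = [1] + [8.0000] = [9.0000]
BᵀPA = [-2.0000 -8.0000]
K = S⁻¹·BᵀPA = [-0.2222 -0.8889]
A−BK = [-2.3889 -4.5556; 0.1111 0.4444]
AᵀP(A−BK) = [3.1806 6.4722; 6.4722 13.3889]
P' = Q + AᵀP(A−BK) = [16.1806 8.4722; 8.4722 14.3889]
tr(P') = 30.5694


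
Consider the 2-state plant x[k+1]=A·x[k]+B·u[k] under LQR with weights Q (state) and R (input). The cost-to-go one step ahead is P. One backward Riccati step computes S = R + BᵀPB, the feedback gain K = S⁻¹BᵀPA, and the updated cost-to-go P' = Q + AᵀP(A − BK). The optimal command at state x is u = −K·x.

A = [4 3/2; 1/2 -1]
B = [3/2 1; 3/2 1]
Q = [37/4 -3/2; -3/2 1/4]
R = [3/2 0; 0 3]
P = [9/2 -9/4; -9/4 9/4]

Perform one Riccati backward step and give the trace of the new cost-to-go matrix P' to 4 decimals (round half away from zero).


BᵀP = [3.3750 0.0000; 2.2500 0.0000]
S = R + BᵀPB = [3/2 0; 0 3] + [5.0625 3.3750; 3.3750 2.2500] = [6.5625 3.3750; 3.3750 5.2500]
BᵀPA = [13.5000 5.0625; 9.0000 3.3750]
K = S⁻¹·BᵀPA = [1.7561 0.6585; 0.5854 0.2195]
A−BK = [0.7805 0.2927; -2.7195 -2.2073]
AᵀP(A−BK) = [34.5869 22.3216; 22.3216 15.0503]
P' = Q + AᵀP(A−BK) = [43.8369 20.8216; 20.8216 15.3003]
tr(P') = 59.1372

59.1372


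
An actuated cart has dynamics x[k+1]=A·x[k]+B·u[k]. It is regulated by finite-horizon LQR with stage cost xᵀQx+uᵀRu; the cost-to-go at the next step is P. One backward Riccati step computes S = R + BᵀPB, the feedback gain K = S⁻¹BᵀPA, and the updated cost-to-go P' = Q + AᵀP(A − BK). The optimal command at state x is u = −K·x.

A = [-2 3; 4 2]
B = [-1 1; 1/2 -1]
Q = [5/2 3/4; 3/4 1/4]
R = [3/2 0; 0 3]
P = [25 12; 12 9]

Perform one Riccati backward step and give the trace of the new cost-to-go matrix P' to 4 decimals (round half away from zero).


BᵀP = [-19.0000 -7.5000; 13.0000 3.0000]
S = R + BᵀPB = [3/2 0; 0 3] + [15.2500 -11.5000; -11.5000 10.0000] = [16.7500 -11.5000; -11.5000 13.0000]
BᵀPA = [8.0000 -72.0000; -14.0000 45.0000]
K = S⁻¹·BᵀPA = [-0.6667 -4.8947; -1.6667 -0.8684]
A−BK = [-1.0000 -1.0263; 2.6667 3.5789]
AᵀP(A−BK) = [34.0000 45.0000; 45.0000 91.6579]
P' = Q + AᵀP(A−BK) = [36.5000 45.7500; 45.7500 91.9079]
tr(P') = 128.4079

128.4079


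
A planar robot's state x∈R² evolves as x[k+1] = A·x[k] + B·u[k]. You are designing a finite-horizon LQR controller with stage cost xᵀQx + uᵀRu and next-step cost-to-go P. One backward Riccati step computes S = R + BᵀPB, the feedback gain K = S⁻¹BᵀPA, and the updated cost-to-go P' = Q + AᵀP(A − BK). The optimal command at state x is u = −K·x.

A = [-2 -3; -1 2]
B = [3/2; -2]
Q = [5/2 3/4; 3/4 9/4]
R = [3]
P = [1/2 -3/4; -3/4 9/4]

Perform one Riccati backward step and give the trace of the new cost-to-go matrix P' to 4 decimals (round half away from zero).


10.0452

BᵀP = [2.2500 -5.6250]
S = R + BᵀPB = [3] + [14.6250] = [17.6250]
BᵀPA = [1.1250 -18.0000]
K = S⁻¹·BᵀPA = [0.0638 -1.0213]
A−BK = [-2.0957 -1.4681; -0.8723 -0.0426]
AᵀP(A−BK) = [1.1782 0.3989; 0.3989 4.1170]
P' = Q + AᵀP(A−BK) = [3.6782 1.1489; 1.1489 6.3670]
tr(P') = 10.0452


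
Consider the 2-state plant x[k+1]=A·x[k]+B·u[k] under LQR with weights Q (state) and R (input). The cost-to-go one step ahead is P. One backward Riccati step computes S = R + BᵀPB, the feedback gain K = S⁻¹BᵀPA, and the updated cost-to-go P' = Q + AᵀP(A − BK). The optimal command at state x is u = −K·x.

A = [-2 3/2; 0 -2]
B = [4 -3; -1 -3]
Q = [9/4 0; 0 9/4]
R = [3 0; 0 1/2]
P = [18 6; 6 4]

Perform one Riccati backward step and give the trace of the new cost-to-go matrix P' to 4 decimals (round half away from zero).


6.3341

BᵀP = [66.0000 20.0000; -72.0000 -30.0000]
S = R + BᵀPB = [3 0; 0 1/2] + [244.0000 -258.0000; -258.0000 306.0000] = [247.0000 -258.0000; -258.0000 306.5000]
BᵀPA = [-132.0000 59.0000; 144.0000 -48.0000]
K = S⁻¹·BᵀPA = [-0.3616 0.6235; 0.1654 0.3682]
A−BK = [-0.0572 0.1107; 0.1346 -0.2719]
AᵀP(A−BK) = [0.4450 -0.7236; -0.7236 1.3891]
P' = Q + AᵀP(A−BK) = [2.6950 -0.7236; -0.7236 3.6391]
tr(P') = 6.3341


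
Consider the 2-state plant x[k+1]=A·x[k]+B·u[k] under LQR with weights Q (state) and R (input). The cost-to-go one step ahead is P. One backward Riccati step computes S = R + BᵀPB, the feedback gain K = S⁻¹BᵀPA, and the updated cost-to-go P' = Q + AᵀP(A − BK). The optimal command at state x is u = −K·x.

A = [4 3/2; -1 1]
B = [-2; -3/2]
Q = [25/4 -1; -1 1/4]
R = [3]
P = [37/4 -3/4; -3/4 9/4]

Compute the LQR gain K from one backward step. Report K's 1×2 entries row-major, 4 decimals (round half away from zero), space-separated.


-1.6672 -0.6888

BᵀP = [-17.3750 -1.8750]
S = R + BᵀPB = [3] + [37.5625] = [40.5625]
BᵀPA = [-67.6250 -27.9375]
K = S⁻¹·BᵀPA = [-1.6672 -0.6888]
A−BK = [0.6656 0.1225; -3.5008 -0.0331]
AᵀP(A−BK) = [43.5069 4.7982; 4.7982 1.5705]
P' = Q + AᵀP(A−BK) = [49.7569 3.7982; 3.7982 1.8205]
tr(P') = 51.5774


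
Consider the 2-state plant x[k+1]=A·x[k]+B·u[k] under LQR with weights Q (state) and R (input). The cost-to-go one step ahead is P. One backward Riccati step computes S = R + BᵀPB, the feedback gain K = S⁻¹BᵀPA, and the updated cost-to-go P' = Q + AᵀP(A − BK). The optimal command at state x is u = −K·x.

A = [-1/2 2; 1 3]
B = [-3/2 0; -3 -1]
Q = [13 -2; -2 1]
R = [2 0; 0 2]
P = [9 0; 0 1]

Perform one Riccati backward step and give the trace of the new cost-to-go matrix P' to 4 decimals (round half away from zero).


BᵀP = [-13.5000 -3.0000; 0.0000 -1.0000]
S = R + BᵀPB = [2 0; 0 2] + [29.2500 3.0000; 3.0000 1.0000] = [31.2500 3.0000; 3.0000 3.0000]
BᵀPA = [3.7500 -36.0000; -1.0000 -3.0000]
K = S⁻¹·BᵀPA = [0.1681 -1.1681; -0.5015 0.1681]
A−BK = [-0.2478 0.2478; 1.0029 -0.3363]
AᵀP(A−BK) = [2.1180 -1.4513; -1.4513 3.4513]
P' = Q + AᵀP(A−BK) = [15.1180 -3.4513; -3.4513 4.4513]
tr(P') = 19.5693

19.5693


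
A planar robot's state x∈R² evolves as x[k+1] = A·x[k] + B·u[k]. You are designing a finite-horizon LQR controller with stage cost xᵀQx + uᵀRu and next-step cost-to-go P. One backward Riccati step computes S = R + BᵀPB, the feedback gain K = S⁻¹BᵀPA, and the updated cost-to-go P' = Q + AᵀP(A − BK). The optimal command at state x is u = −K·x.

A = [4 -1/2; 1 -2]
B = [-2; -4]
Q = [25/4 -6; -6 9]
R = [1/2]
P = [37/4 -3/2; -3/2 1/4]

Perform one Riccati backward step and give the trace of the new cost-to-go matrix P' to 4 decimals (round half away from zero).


19.8661

BᵀP = [-12.5000 2.0000]
S = R + BᵀPB = [1/2] + [17.0000] = [17.5000]
BᵀPA = [-48.0000 2.2500]
K = S⁻¹·BᵀPA = [-2.7429 0.1286]
A−BK = [-1.4857 -0.2429; -9.9714 -1.4857]
AᵀP(A−BK) = [4.5929 -0.0786; -0.0786 0.0232]
P' = Q + AᵀP(A−BK) = [10.8429 -6.0786; -6.0786 9.0232]
tr(P') = 19.8661


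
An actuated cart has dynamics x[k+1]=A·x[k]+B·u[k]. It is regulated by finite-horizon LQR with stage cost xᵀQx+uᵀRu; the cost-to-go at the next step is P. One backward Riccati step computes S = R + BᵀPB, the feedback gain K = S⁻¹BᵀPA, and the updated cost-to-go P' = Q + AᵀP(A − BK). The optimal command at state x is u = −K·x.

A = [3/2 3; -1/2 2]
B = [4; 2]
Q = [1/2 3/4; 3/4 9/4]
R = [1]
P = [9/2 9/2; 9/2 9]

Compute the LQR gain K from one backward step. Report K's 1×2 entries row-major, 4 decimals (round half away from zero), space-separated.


0.1243 0.8453

BᵀP = [27.0000 36.0000]
S = R + BᵀPB = [1] + [180.0000] = [181.0000]
BᵀPA = [22.5000 153.0000]
K = S⁻¹·BᵀPA = [0.1243 0.8453]
A−BK = [1.0028 -0.3812; -0.7486 0.3094]
AᵀP(A−BK) = [2.8280 -1.0193; -1.0193 1.1685]
P' = Q + AᵀP(A−BK) = [3.3280 -0.2693; -0.2693 3.4185]
tr(P') = 6.7465


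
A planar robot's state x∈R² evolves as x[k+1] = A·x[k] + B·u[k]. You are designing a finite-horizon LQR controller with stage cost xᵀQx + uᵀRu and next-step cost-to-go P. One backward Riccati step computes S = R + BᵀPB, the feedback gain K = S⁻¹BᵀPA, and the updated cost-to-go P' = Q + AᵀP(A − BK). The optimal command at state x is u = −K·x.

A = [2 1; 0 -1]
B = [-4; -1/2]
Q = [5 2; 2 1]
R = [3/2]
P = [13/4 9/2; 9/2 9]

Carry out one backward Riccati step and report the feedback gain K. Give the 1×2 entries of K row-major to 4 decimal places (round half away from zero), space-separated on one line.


-0.4136 0.0983

BᵀP = [-15.2500 -22.5000]
S = R + BᵀPB = [3/2] + [72.2500] = [73.7500]
BᵀPA = [-30.5000 7.2500]
K = S⁻¹·BᵀPA = [-0.4136 0.0983]
A−BK = [0.3458 1.3932; -0.2068 -0.9508]
AᵀP(A−BK) = [0.3864 0.4983; 0.4983 2.5373]
P' = Q + AᵀP(A−BK) = [5.3864 2.4983; 2.4983 3.5373]
tr(P') = 8.9237


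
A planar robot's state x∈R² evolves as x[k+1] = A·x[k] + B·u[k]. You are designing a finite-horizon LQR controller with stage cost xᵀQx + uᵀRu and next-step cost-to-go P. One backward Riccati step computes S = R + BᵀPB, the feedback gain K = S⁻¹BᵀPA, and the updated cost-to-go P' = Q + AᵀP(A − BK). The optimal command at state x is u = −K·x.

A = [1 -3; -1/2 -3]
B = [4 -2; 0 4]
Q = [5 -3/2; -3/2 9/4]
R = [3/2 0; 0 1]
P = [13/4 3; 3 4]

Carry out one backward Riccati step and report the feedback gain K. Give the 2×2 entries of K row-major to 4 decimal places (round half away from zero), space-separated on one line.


BᵀP = [13.0000 12.0000; 5.5000 10.0000]
S = R + BᵀPB = [3/2 0; 0 1] + [52.0000 22.0000; 22.0000 29.0000] = [53.5000 22.0000; 22.0000 30.0000]
BᵀPA = [7.0000 -75.0000; 0.5000 -46.5000]
K = S⁻¹·BᵀPA = [0.1775 -1.0946; -0.1135 -0.7473]
A−BK = [0.0629 -0.1164; -0.0459 -0.0107]
AᵀP(A−BK) = [0.0641 -0.2144; -0.2144 2.4076]
P' = Q + AᵀP(A−BK) = [5.0641 -1.7144; -1.7144 4.6576]
tr(P') = 9.7217

0.1775 -1.0946 -0.1135 -0.7473


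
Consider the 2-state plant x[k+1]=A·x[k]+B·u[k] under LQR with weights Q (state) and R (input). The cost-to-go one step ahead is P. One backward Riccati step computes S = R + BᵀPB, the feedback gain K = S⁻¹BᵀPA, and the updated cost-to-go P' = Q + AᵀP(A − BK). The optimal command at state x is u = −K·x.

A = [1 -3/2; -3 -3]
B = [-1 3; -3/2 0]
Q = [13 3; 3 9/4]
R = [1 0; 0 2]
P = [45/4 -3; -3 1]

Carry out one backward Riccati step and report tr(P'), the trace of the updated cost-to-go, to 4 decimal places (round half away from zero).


BᵀP = [-6.7500 1.5000; 33.7500 -9.0000]
S = R + BᵀPB = [1 0; 0 2] + [4.5000 -20.2500; -20.2500 101.2500] = [5.5000 -20.2500; -20.2500 103.2500]
BᵀPA = [-11.2500 5.6250; 60.7500 -23.6250]
K = S⁻¹·BᵀPA = [0.4349 0.6487; 0.6737 -0.1016]
A−BK = [-0.5861 -0.5465; -2.3477 -2.0269]
AᵀP(A−BK) = [2.2170 1.0943; 1.0943 1.2636]
P' = Q + AᵀP(A−BK) = [15.2170 4.0943; 4.0943 3.5136]
tr(P') = 18.7306

18.7306


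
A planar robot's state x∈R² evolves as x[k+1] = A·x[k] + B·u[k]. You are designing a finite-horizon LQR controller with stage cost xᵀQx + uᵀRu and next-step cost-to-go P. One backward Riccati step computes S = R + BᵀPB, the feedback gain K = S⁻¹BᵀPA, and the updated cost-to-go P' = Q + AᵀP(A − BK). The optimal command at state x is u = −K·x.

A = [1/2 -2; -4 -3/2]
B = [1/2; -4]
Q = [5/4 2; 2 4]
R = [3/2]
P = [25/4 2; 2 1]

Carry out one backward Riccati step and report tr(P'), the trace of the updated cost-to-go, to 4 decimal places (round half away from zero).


27.4407

BᵀP = [-4.8750 -3.0000]
S = R + BᵀPB = [3/2] + [9.5625] = [11.0625]
BᵀPA = [9.5625 14.2500]
K = S⁻¹·BᵀPA = [0.8644 1.2881]
A−BK = [0.0678 -2.6441; -0.5424 3.6525]
AᵀP(A−BK) = [1.2966 1.9322; 1.9322 20.8941]
P' = Q + AᵀP(A−BK) = [2.5466 3.9322; 3.9322 24.8941]
tr(P') = 27.4407


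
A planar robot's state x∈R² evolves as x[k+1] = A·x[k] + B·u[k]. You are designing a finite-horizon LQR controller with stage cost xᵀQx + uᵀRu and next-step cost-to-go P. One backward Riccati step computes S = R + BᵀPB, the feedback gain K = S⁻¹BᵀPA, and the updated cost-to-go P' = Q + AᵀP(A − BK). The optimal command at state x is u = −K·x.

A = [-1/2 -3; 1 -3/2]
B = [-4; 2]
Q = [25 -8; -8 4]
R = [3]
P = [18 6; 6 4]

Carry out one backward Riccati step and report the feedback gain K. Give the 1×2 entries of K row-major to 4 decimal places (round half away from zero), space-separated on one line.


0.0664 0.9668

BᵀP = [-60.0000 -16.0000]
S = R + BᵀPB = [3] + [208.0000] = [211.0000]
BᵀPA = [14.0000 204.0000]
K = S⁻¹·BᵀPA = [0.0664 0.9668]
A−BK = [-0.2346 0.8673; 0.8673 -3.4336]
AᵀP(A−BK) = [1.5711 -6.0355; -6.0355 27.7678]
P' = Q + AᵀP(A−BK) = [26.5711 -14.0355; -14.0355 31.7678]
tr(P') = 58.3389


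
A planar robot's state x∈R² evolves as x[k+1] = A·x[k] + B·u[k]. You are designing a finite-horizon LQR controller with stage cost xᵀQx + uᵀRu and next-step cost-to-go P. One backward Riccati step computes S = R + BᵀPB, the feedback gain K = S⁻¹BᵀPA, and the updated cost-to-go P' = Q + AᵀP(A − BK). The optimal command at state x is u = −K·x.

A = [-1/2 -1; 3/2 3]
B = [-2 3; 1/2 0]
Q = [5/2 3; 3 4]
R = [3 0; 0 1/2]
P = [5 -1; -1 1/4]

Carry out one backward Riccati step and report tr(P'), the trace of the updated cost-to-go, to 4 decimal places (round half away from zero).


BᵀP = [-10.5000 2.1250; 15.0000 -3.0000]
S = R + BᵀPB = [3 0; 0 1/2] + [22.0625 -31.5000; -31.5000 45.0000] = [25.0625 -31.5000; -31.5000 45.5000]
BᵀPA = [8.4375 16.8750; -12.0000 -24.0000]
K = S⁻¹·BᵀPA = [0.0399 0.0798; -0.2361 -0.4723]
A−BK = [0.2881 0.5763; 1.4801 2.9601]
AᵀP(A−BK) = [0.1425 0.2850; 0.2850 0.5700]
P' = Q + AᵀP(A−BK) = [2.6425 3.2850; 3.2850 4.5700]
tr(P') = 7.2124

7.2124


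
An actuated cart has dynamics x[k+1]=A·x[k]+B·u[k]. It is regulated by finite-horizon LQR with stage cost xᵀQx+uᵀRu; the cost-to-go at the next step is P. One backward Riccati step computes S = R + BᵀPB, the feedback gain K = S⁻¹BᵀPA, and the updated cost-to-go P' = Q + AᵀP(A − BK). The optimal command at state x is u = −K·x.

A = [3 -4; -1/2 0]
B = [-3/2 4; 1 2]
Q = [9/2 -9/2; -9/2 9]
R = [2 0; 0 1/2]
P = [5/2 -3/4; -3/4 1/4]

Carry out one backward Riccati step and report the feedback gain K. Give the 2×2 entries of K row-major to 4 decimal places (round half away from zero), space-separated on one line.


BᵀP = [-4.5000 1.3750; 8.5000 -2.5000]
S = R + BᵀPB = [2 0; 0 1/2] + [8.1250 -15.2500; -15.2500 29.0000] = [10.1250 -15.2500; -15.2500 29.5000]
BᵀPA = [-14.1875 18.0000; 26.7500 -34.0000]
K = S⁻¹·BᵀPA = [-0.1602 0.1890; 0.8240 -1.0548]
A−BK = [-0.5362 0.5028; -1.9877 1.9206]
AᵀP(A−BK) = [0.4986 -0.6016; -0.6016 0.7335]
P' = Q + AᵀP(A−BK) = [4.9986 -5.1016; -5.1016 9.7335]
tr(P') = 14.7321

-0.1602 0.1890 0.8240 -1.0548


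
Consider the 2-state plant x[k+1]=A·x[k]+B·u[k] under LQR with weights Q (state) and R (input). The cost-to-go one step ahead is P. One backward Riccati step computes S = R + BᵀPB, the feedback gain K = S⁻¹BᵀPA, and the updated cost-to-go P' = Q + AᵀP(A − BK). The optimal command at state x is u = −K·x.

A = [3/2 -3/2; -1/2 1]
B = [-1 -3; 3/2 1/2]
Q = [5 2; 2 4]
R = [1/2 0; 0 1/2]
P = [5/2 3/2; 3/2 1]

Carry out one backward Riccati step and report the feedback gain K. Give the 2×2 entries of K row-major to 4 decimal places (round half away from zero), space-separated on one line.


BᵀP = [-0.2500 0.0000; -6.7500 -4.0000]
S = R + BᵀPB = [1/2 0; 0 1/2] + [0.2500 0.7500; 0.7500 18.2500] = [0.7500 0.7500; 0.7500 18.7500]
BᵀPA = [-0.3750 0.3750; -8.1250 6.1250]
K = S⁻¹·BᵀPA = [-0.0694 0.1806; -0.4306 0.3194]
A−BK = [0.1389 -0.3611; -0.1806 0.5694]
AᵀP(A−BK) = [0.1007 -0.0868; -0.0868 0.1007]
P' = Q + AᵀP(A−BK) = [5.1007 1.9132; 1.9132 4.1007]
tr(P') = 9.2014

-0.0694 0.1806 -0.4306 0.3194


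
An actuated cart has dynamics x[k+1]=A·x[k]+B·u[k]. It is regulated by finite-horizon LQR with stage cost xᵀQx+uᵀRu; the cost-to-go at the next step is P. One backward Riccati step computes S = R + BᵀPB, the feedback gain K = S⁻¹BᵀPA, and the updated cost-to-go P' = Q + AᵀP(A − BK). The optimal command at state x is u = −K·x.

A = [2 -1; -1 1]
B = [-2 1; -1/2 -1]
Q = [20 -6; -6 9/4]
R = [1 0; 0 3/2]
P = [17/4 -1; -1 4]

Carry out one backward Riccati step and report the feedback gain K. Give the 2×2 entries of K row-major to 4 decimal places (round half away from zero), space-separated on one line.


-0.4715 0.0884 0.9982 -0.8122

BᵀP = [-8.0000 0.0000; 5.2500 -5.0000]
S = R + BᵀPB = [1 0; 0 3/2] + [16.0000 -8.0000; -8.0000 10.2500] = [17.0000 -8.0000; -8.0000 11.7500]
BᵀPA = [-16.0000 8.0000; 15.5000 -10.2500]
K = S⁻¹·BᵀPA = [-0.4715 0.0884; 0.9982 -0.8122]
A−BK = [0.0589 -0.0110; -0.2376 0.2320]
AᵀP(A−BK) = [1.9853 -1.4972; -1.4972 1.2182]
P' = Q + AᵀP(A−BK) = [21.9853 -7.4972; -7.4972 3.4682]
tr(P') = 25.4535


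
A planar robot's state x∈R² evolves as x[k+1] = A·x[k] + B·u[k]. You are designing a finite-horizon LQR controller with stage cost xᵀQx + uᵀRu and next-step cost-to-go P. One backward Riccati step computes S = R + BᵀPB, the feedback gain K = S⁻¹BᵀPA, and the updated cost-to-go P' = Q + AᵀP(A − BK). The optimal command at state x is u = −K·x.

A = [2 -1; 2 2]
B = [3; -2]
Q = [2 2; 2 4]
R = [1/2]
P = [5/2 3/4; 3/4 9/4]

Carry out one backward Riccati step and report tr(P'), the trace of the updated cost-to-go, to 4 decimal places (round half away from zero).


32.2609

BᵀP = [6.0000 -2.2500]
S = R + BᵀPB = [1/2] + [22.5000] = [23.0000]
BᵀPA = [7.5000 -10.5000]
K = S⁻¹·BᵀPA = [0.3261 -0.4565]
A−BK = [1.0217 0.3696; 2.6522 1.0870]
AᵀP(A−BK) = [22.5543 8.9239; 8.9239 3.7065]
P' = Q + AᵀP(A−BK) = [24.5543 10.9239; 10.9239 7.7065]
tr(P') = 32.2609


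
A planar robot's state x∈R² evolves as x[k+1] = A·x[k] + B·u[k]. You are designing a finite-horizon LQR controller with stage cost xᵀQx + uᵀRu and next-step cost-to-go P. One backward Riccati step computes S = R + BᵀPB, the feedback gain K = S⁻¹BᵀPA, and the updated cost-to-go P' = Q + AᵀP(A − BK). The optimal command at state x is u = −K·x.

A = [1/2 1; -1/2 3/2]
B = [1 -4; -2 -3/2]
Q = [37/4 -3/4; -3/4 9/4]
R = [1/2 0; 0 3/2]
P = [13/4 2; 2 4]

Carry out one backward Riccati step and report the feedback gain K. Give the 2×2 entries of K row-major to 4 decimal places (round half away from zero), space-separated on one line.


BᵀP = [-0.7500 -6.0000; -16.0000 -14.0000]
S = R + BᵀPB = [1/2 0; 0 3/2] + [11.2500 12.0000; 12.0000 85.0000] = [11.7500 12.0000; 12.0000 86.5000]
BᵀPA = [2.6250 -9.7500; -1.0000 -37.0000]
K = S⁻¹·BᵀPA = [0.2740 -0.4578; -0.0496 -0.3642]
A−BK = [0.0277 0.0009; -0.0263 0.0380]
AᵀP(A−BK) = [0.0436 -0.0375; -0.0375 0.3097]
P' = Q + AᵀP(A−BK) = [9.2936 -0.7875; -0.7875 2.5597]
tr(P') = 11.8533

0.2740 -0.4578 -0.0496 -0.3642


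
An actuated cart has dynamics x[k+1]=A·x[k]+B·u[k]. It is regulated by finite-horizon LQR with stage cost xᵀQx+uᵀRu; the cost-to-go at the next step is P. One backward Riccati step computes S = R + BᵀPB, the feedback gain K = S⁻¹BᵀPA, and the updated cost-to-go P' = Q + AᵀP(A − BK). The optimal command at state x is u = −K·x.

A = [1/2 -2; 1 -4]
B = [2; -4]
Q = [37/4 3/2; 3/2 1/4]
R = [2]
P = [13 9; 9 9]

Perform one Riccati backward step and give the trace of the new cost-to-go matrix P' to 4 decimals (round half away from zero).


204.2130

BᵀP = [-10.0000 -18.0000]
S = R + BᵀPB = [2] + [52.0000] = [54.0000]
BᵀPA = [-23.0000 92.0000]
K = S⁻¹·BᵀPA = [-0.4259 1.7037]
A−BK = [1.3519 -5.4074; -0.7037 2.8148]
AᵀP(A−BK) = [11.4537 -45.8148; -45.8148 183.2593]
P' = Q + AᵀP(A−BK) = [20.7037 -44.3148; -44.3148 183.5093]
tr(P') = 204.2130


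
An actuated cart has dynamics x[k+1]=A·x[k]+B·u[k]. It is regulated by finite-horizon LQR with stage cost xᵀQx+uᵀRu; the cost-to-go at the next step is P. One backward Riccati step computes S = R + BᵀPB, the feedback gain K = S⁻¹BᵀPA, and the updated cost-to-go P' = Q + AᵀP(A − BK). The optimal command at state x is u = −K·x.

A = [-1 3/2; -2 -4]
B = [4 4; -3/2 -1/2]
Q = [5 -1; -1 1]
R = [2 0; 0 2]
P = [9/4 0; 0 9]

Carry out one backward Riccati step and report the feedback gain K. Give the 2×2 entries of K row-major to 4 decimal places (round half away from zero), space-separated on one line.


BᵀP = [9.0000 -13.5000; 9.0000 -4.5000]
S = R + BᵀPB = [2 0; 0 2] + [56.2500 42.7500; 42.7500 38.2500] = [58.2500 42.7500; 42.7500 40.2500]
BᵀPA = [18.0000 67.5000; 0.0000 31.5000]
K = S⁻¹·BᵀPA = [1.4014 2.6504; -1.4884 -2.0324]
A−BK = [-0.6518 -0.9720; -0.6422 -1.0406]
AᵀP(A−BK) = [13.0256 20.9180; 20.9180 34.1819]
P' = Q + AᵀP(A−BK) = [18.0256 19.9180; 19.9180 35.1819]
tr(P') = 53.2076

1.4014 2.6504 -1.4884 -2.0324


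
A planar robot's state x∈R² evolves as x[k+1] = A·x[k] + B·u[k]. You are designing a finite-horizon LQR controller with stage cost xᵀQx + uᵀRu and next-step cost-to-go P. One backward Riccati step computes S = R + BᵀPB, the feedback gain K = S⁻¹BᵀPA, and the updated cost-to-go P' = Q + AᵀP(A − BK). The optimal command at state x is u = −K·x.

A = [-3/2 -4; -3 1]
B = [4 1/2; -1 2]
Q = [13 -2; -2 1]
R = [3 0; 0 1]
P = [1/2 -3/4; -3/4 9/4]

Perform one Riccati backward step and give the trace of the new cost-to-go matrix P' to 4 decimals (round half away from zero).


BᵀP = [2.7500 -5.2500; -1.2500 4.1250]
S = R + BᵀPB = [3 0; 0 1] + [16.2500 -9.1250; -9.1250 7.6250] = [19.2500 -9.1250; -9.1250 8.6250]
BᵀPA = [11.6250 -16.2500; -10.5000 9.1250]
K = S⁻¹·BᵀPA = [0.0538 -0.6874; -1.1605 0.3308]
A−BK = [-1.1350 -1.4159; -0.6253 -0.3489]
AᵀP(A−BK) = [1.8146 -0.1614; -0.1614 2.0621]
P' = Q + AᵀP(A−BK) = [14.8146 -2.1614; -2.1614 3.0621]
tr(P') = 17.8767

17.8767


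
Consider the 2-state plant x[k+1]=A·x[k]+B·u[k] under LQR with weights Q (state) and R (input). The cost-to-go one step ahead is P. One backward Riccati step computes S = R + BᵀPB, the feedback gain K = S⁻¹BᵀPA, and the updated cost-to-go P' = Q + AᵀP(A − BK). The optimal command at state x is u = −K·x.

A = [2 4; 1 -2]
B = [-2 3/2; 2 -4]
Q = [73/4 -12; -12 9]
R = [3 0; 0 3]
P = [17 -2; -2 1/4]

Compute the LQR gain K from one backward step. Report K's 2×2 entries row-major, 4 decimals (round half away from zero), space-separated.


BᵀP = [-38.0000 4.5000; 33.5000 -4.0000]
S = R + BᵀPB = [3 0; 0 3] + [85.0000 -75.0000; -75.0000 66.2500] = [88.0000 -75.0000; -75.0000 69.2500]
BᵀPA = [-71.5000 -161.0000; 63.0000 142.0000]
K = S⁻¹·BᵀPA = [-0.4827 -1.0645; 0.3870 0.8977]
A−BK = [0.4542 0.5245; 3.5133 3.7196]
AᵀP(A−BK) = [1.3581 2.8361; 2.8361 6.1487]
P' = Q + AᵀP(A−BK) = [19.6081 -9.1639; -9.1639 15.1487]
tr(P') = 34.7568

-0.4827 -1.0645 0.3870 0.8977


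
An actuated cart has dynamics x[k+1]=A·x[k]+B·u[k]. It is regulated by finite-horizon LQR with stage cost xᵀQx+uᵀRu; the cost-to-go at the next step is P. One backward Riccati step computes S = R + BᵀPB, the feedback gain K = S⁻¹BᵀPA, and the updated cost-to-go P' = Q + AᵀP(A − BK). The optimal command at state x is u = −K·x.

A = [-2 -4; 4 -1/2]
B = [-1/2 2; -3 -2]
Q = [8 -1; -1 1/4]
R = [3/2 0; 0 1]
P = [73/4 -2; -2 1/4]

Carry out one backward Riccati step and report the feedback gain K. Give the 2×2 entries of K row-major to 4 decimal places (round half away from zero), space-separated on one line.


-0.0516 0.2900 -1.0917 -1.7340

BᵀP = [-3.1250 0.2500; 40.5000 -4.5000]
S = R + BᵀPB = [3/2 0; 0 1] + [0.8125 -6.7500; -6.7500 90.0000] = [2.3125 -6.7500; -6.7500 91.0000]
BᵀPA = [7.2500 12.3750; -99.0000 -159.7500]
K = S⁻¹·BᵀPA = [-0.0516 0.2900; -1.0917 -1.7340]
A−BK = [0.1577 -0.3870; 1.6619 -3.0980]
AᵀP(A−BK) = [1.2919 1.7331; 1.7331 3.4699]
P' = Q + AᵀP(A−BK) = [9.2919 0.7331; 0.7331 3.7199]
tr(P') = 13.0118


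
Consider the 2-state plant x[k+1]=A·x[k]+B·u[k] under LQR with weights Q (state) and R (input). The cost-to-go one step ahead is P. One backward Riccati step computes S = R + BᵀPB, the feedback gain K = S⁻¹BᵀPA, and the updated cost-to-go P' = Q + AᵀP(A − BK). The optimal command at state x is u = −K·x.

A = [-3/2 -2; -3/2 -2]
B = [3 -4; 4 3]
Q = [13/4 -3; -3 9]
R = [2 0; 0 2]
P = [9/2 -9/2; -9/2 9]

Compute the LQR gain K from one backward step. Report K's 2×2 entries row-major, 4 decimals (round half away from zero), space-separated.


-0.4027 -0.5369 0.0539 0.0719

BᵀP = [-4.5000 22.5000; -31.5000 45.0000]
S = R + BᵀPB = [2 0; 0 2] + [76.5000 85.5000; 85.5000 261.0000] = [78.5000 85.5000; 85.5000 263.0000]
BᵀPA = [-27.0000 -36.0000; -20.2500 -27.0000]
K = S⁻¹·BᵀPA = [-0.4027 -0.5369; 0.0539 0.0719]
A−BK = [-0.0764 -0.1018; -0.0511 -0.0681]
AᵀP(A−BK) = [0.3447 0.4596; 0.4596 0.6128]
P' = Q + AᵀP(A−BK) = [3.5947 -2.5404; -2.5404 9.6128]
tr(P') = 13.2075


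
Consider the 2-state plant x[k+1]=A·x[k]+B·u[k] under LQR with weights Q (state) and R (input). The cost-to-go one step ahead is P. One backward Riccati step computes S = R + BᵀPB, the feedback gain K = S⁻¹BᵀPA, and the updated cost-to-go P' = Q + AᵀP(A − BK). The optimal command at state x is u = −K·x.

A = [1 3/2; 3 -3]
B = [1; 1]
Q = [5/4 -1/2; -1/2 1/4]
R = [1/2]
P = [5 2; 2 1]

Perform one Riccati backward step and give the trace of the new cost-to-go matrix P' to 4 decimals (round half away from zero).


5.1548

BᵀP = [7.0000 3.0000]
S = R + BᵀPB = [1/2] + [10.0000] = [10.5000]
BᵀPA = [16.0000 1.5000]
K = S⁻¹·BᵀPA = [1.5238 0.1429]
A−BK = [-0.5238 1.3571; 1.4762 -3.1429]
AᵀP(A−BK) = [1.6190 -0.7857; -0.7857 2.0357]
P' = Q + AᵀP(A−BK) = [2.8690 -1.2857; -1.2857 2.2857]
tr(P') = 5.1548


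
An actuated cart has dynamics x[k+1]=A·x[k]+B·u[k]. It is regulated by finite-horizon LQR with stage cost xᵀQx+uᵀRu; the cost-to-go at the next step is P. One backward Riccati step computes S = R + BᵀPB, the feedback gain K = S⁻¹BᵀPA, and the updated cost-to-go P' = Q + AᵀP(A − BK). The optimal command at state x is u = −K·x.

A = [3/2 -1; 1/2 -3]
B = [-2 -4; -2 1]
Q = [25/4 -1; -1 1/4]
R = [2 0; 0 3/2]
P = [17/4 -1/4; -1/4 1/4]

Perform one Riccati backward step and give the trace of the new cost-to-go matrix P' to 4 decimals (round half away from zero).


BᵀP = [-8.0000 0.0000; -17.2500 1.2500]
S = R + BᵀPB = [2 0; 0 3/2] + [16.0000 32.0000; 32.0000 70.2500] = [18.0000 32.0000; 32.0000 71.7500]
BᵀPA = [-12.0000 8.0000; -25.2500 13.5000]
K = S⁻¹·BᵀPA = [-0.1981 0.5308; -0.2636 -0.0486]
A−BK = [0.0495 -0.1327; 0.3673 -1.8897]
AᵀP(A−BK) = [0.2178 -0.3570; -0.3570 1.4093]
P' = Q + AᵀP(A−BK) = [6.4678 -1.3570; -1.3570 1.6593]
tr(P') = 8.1271

8.1271


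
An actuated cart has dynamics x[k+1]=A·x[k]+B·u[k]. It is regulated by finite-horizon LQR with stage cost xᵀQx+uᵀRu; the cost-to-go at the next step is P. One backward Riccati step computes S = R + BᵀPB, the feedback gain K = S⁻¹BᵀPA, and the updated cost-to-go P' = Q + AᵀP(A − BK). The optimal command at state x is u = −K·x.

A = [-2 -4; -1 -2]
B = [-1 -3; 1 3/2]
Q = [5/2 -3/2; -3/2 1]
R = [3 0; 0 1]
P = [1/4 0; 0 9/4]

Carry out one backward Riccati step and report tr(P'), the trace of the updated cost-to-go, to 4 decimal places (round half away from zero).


16.6628

BᵀP = [-0.2500 2.2500; -0.7500 3.3750]
S = R + BᵀPB = [3 0; 0 1] + [2.5000 4.1250; 4.1250 7.3125] = [5.5000 4.1250; 4.1250 8.3125]
BᵀPA = [-1.7500 -3.5000; -1.8750 -3.7500]
K = S⁻¹·BᵀPA = [-0.2373 -0.4747; -0.1078 -0.2156]
A−BK = [-2.5607 -5.1214; -0.6010 -1.2020]
AᵀP(A−BK) = [2.6326 5.2651; 5.2651 10.5302]
P' = Q + AᵀP(A−BK) = [5.1326 3.7651; 3.7651 11.5302]
tr(P') = 16.6628


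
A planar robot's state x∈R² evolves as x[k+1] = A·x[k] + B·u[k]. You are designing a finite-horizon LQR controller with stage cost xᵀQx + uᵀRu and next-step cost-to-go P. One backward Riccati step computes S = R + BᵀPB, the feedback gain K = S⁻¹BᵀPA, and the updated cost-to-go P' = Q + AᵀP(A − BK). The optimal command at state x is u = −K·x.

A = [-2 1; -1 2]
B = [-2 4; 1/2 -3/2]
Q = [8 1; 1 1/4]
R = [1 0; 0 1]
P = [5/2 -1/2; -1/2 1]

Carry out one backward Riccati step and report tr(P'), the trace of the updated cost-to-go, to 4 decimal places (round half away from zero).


14.5070

BᵀP = [-5.2500 1.5000; 10.7500 -3.5000]
S = R + BᵀPB = [1 0; 0 1] + [11.2500 -23.2500; -23.2500 48.2500] = [12.2500 -23.2500; -23.2500 49.2500]
BᵀPA = [9.0000 -2.2500; -18.0000 3.7500]
K = S⁻¹·BᵀPA = [0.3944 -0.3765; -0.1793 -0.1016]
A−BK = [-0.4940 0.6534; -1.4661 2.0359]
AᵀP(A−BK) = [2.2231 -2.9402; -2.9402 4.0339]
P' = Q + AᵀP(A−BK) = [10.2231 -1.9402; -1.9402 4.2839]
tr(P') = 14.5070


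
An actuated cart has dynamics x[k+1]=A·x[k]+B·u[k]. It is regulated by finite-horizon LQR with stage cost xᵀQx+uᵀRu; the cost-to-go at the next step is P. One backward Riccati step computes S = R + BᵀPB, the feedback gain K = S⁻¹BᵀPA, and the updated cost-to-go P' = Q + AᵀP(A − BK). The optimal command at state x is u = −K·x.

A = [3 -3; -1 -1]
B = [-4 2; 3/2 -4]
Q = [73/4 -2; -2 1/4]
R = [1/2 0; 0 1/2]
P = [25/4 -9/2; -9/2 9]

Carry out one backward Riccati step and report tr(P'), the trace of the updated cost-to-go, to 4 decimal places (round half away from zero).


19.5594

BᵀP = [-31.7500 31.5000; 30.5000 -45.0000]
S = R + BᵀPB = [1/2 0; 0 1/2] + [174.2500 -189.5000; -189.5000 241.0000] = [174.7500 -189.5000; -189.5000 241.5000]
BᵀPA = [-126.7500 63.7500; 136.5000 -46.5000]
K = S⁻¹·BᵀPA = [-0.7539 1.0464; -0.0263 0.6285]
A−BK = [0.0371 -0.0715; 0.0255 -0.0554]
AᵀP(A−BK) = [0.2905 -0.4146; -0.4146 0.7689]
P' = Q + AᵀP(A−BK) = [18.5405 -2.4146; -2.4146 1.0189]
tr(P') = 19.5594


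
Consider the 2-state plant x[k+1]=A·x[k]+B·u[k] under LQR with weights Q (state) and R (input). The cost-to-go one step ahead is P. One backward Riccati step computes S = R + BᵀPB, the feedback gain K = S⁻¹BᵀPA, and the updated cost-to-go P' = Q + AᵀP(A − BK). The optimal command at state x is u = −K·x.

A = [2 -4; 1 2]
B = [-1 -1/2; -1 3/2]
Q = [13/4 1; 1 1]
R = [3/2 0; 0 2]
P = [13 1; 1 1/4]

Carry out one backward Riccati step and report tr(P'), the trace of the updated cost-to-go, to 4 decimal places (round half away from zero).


BᵀP = [-14.0000 -1.2500; -5.0000 -0.1250]
S = R + BᵀPB = [3/2 0; 0 2] + [15.2500 5.1250; 5.1250 2.3125] = [16.7500 5.1250; 5.1250 4.3125]
BᵀPA = [-29.2500 53.5000; -10.1250 19.7500]
K = S⁻¹·BᵀPA = [-1.6152 2.8171; -0.4283 1.2318]
A−BK = [0.1706 -0.5670; 0.0272 2.9694]
AᵀP(A−BK) = [4.6683 -8.6268; -8.6268 17.9551]
P' = Q + AᵀP(A−BK) = [7.9183 -7.6268; -7.6268 18.9551]
tr(P') = 26.8734

26.8734


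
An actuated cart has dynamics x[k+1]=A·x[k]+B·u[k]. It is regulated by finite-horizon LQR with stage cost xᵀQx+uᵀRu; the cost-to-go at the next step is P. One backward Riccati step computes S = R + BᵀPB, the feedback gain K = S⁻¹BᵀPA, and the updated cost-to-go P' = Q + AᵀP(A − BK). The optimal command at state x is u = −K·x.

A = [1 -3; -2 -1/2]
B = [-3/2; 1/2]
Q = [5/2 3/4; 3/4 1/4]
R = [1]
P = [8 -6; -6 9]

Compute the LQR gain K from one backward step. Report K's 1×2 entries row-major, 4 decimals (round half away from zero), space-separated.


-1.3884 1.2645

BᵀP = [-15.0000 13.5000]
S = R + BᵀPB = [1] + [29.2500] = [30.2500]
BᵀPA = [-42.0000 38.2500]
K = S⁻¹·BᵀPA = [-1.3884 1.2645]
A−BK = [-1.0826 -1.1033; -1.3058 -1.1322]
AᵀP(A−BK) = [9.6860 5.1074; 5.1074 7.8843]
P' = Q + AᵀP(A−BK) = [12.1860 5.8574; 5.8574 8.1343]
tr(P') = 20.3202
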